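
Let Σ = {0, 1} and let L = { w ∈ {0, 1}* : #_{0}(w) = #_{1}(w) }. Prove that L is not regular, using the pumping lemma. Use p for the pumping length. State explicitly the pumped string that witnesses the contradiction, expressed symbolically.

Suppose for contradiction that L is regular, and let p be the pumping length.
Choose w = 0^p 1^p ∈ L with |w| = 2p ≥ p.
The pumping lemma gives a decomposition w = xyz where |xy| ≤ p and |y| ≥ 1.
The first p characters of w are 0's, so xy (and hence y) consists only of 0's. Write y = 0^k, 1 ≤ k ≤ p.
Pump with i = 2: xy^2z = 0^{p+k} 1^p has p+k occurrences of 0 but only p of 1. Since k ≥ 1 the counts differ, so xy^2z ∉ L.
Contradiction. Therefore L is not regular.

0^{p+k} 1^p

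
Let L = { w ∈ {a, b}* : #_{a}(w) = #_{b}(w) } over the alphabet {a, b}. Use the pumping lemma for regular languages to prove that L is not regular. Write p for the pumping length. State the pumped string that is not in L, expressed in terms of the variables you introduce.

Suppose for contradiction that L is regular, and let p be the pumping length.
Choose w = a^p b^p ∈ L with |w| = 2p ≥ p.
By the pumping lemma, w = xyz with |xy| ≤ p and |y| > 0.
The first p characters of w are a's, so xy (and hence y) consists only of a's. Write y = a^k, 1 ≤ k ≤ p.
Pump with i = 2: xy^2z = a^{p+k} b^p has p+k occurrences of a but only p of b. Since k ≥ 1 the counts differ, so xy^2z ∉ L.
This contradicts the pumping lemma, so L is not regular.

a^{p+k} b^p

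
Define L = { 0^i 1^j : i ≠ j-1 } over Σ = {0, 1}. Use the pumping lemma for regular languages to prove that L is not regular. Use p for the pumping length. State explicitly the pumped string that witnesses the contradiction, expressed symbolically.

Toward a contradiction, assume L is regular with pumping length p.
Choose w = 0^p 1^{p+p!+1}. Since p ≠ (p+p!+1)-1 = p+p!, w ∈ L; and |w| ≥ p.
The pumping lemma gives a decomposition w = xyz where |xy| ≤ p and |y| ≥ 1.
Because |xy| ≤ p and w begins with p copies of 0, we have y = 0^k with 1 ≤ k ≤ p.
Since 1 ≤ k ≤ p, k divides p!; set t = 1 + p!/k. Then xy^t z has p + (p!/k)·k = p + p! copies of 0. Now the 0-count is p+p! and (1-count)-1 = (p+p!+1)-1 = p+p!, so i ≠ j-1 fails. So xy^t z = 0^{p+p!} 1^{p+p!+1} ∉ L.
This contradicts the pumping lemma, so L is not regular.

0^{p+p!} 1^{p+p!+1}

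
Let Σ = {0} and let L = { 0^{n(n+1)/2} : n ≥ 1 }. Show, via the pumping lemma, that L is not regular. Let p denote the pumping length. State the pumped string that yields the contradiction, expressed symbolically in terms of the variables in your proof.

0^{p(p+1)/2+k}

Assume L is regular. Let p be the pumping length given by the pumping lemma.
Take w = 0^{p(p+1)/2} ∈ L with |w| = p(p+1)/2 ≥ p.
The pumping lemma gives a decomposition w = xyz where |xy| ≤ p and y is nonempty.
Then y = 0^k for some k with 1 ≤ k ≤ p.
Pump with i = 2: xy^2z = 0^{p(p+1)/2+k}. Since 1 ≤ k ≤ p, p(p+1)/2 < p(p+1)/2+k ≤ p(p+1)/2+p < (p+1)(p+2)/2, so p(p+1)/2+k is strictly between consecutive triangular numbers. So xy^2z ∉ L.
This is a contradiction; hence L is not regular.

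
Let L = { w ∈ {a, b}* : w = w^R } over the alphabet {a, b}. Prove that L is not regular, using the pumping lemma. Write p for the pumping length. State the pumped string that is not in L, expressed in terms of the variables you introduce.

Assume L is regular; let p be its pumping constant.
Take w = a^p b a^p, a palindrome of length 2p+1 ≥ p.
The pumping lemma gives a decomposition w = xyz where |xy| ≤ p and |y| ≥ 1.
Since the first p symbols of w are all a's and |xy| ≤ p, y lies entirely in the leading a-block: y = a^k for some k with 1 ≤ k ≤ p.
Pump with i = 2: xy^2z = a^{p+k} b a^p. Its reverse is a^p b a^{p+k}, which differs from xy^2z since k ≥ 1. So xy^2z is not a palindrome and xy^2z ∉ L.
This is a contradiction; hence L is not regular.

a^{p+k} b a^p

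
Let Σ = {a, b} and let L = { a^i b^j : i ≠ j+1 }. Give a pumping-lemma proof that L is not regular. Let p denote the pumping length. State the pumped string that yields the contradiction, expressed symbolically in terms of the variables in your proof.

Assume L is regular. Let p be the pumping length given by the pumping lemma.
Choose w = a^p b^{p+p!-1}. Since p ≠ (p+p!-1)+1 = p+p!, w ∈ L; and |w| ≥ p.
Write w = xyz as guaranteed by the lemma, with |xy| ≤ p and |y| > 0.
Since the first p symbols of w are all a's and |xy| ≤ p, y lies entirely in the leading a-block: y = a^k for some k with 1 ≤ k ≤ p.
Since 1 ≤ k ≤ p, k divides p!; set t = 1 + p!/k. Then xy^t z has p + (p!/k)·k = p + p! copies of a. Now the a-count is p+p! and (b-count)+1 = (p+p!-1)+1 = p+p!, so i ≠ j+1 fails. So xy^t z = a^{p+p!} b^{p+p!-1} ∉ L.
This contradicts the pumping lemma, so L is not regular.

a^{p+p!} b^{p+p!-1}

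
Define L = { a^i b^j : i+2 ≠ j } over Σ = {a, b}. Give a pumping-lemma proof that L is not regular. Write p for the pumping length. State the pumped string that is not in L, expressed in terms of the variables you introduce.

Suppose for contradiction that L is regular, and let p be the pumping length.
Choose w = a^p b^{p+p!+2}. Since p ≠ (p+p!+2)-2 = p+p!, w ∈ L; and |w| ≥ p.
The pumping lemma gives a decomposition w = xyz where |xy| ≤ p and |y| ≥ 1.
Since the first p symbols of w are all a's and |xy| ≤ p, y lies entirely in the leading a-block: y = a^k for some k with 1 ≤ k ≤ p.
Since 1 ≤ k ≤ p, k divides p!; set t = 1 + p!/k. Then xy^t z has p + (p!/k)·k = p + p! copies of a. Now the a-count is p+p! and (b-count)-2 = (p+p!+2)-2 = p+p!, so i+2 ≠ j fails. So xy^t z = a^{p+p!} b^{p+p!+2} ∉ L.
This is a contradiction; hence L is not regular.

a^{p+p!} b^{p+p!+2}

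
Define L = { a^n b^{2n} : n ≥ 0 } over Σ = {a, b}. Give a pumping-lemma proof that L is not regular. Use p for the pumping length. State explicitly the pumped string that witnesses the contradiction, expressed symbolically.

Assume L is regular; let p be its pumping constant.
Let w = a^p b^{2p} ∈ L; note |w| = 3p ≥ p.
The pumping lemma gives a decomposition w = xyz where |xy| ≤ p and |y| > 0.
Since the first p symbols of w are all a's and |xy| ≤ p, y lies entirely in the leading a-block: y = a^k for some k with 1 ≤ k ≤ p.
Pump with i = 2: xy^2z = a^{p+k} b^{2p}. For this to lie in L we would need 2p = 2(p+k), which forces k = 0. But k ≥ 1, so xy^2z ∉ L.
This is a contradiction; hence L is not regular.

a^{p+k} b^{2p}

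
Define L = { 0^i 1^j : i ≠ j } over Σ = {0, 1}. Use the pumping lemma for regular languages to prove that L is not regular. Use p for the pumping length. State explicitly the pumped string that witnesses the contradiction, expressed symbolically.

Suppose for contradiction that L is regular, and let p be the pumping length.
Choose w = 0^p 1^{p+p!}. Since p ≠ p+p!, w ∈ L; and |w| ≥ p.
The pumping lemma gives a decomposition w = xyz where |xy| ≤ p and |y| ≥ 1.
The first p characters of w are 0's, so xy (and hence y) consists only of 0's. Write y = 0^k, 1 ≤ k ≤ p.
Since 1 ≤ k ≤ p, k divides p!; set t = 1 + p!/k. Then xy^t z has p + (p!/k)·k = p + p! copies of 0. Now the 0-count equals the 1-count, so i ≠ j fails. So xy^t z = 0^{p+p!} 1^{p+p!} ∉ L.
This contradicts the pumping lemma, so L is not regular.

0^{p+p!} 1^{p+p!}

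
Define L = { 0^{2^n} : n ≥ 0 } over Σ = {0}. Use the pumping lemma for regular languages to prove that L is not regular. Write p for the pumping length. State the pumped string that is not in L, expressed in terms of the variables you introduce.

0^{2^p+k}

Assume L is regular. Let p be the pumping length given by the pumping lemma.
Take w = 0^{2^p} ∈ L with |w| = 2^p ≥ p.
The pumping lemma gives a decomposition w = xyz where |xy| ≤ p and |y| ≥ 1.
Then y = 0^k for some k with 1 ≤ k ≤ p.
Pump with i = 2: xy^2z = 0^{2^p+k}. Since 1 ≤ k ≤ p < 2^p, we have 2^p < 2^p+k < 2^{p+1}, so 2^p+k is not a power of 2. So xy^2z ∉ L.
This contradicts the pumping lemma, so L is not regular.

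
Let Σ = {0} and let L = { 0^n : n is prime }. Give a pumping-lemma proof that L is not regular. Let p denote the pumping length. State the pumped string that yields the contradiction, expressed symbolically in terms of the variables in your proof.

Toward a contradiction, assume L is regular with pumping length p.
Let q be a prime with q ≥ p+2 (infinitely many primes exist), and take w = 0^q ∈ L with |w| = q ≥ p.
The pumping lemma gives a decomposition w = xyz where |xy| ≤ p and |y| > 0.
Then y = 0^k for some k with 1 ≤ k ≤ p.
Since 1 ≤ k ≤ p, |xz| = q-k. Pump with i = q+1: |xy^{q+1}z| = (q-k)+(q+1)k = q+qk = q(1+k), which is composite (both factors ≥ 2). So xy^{q+1}z = 0^{q(1+k)} ∉ L.
Contradiction. Therefore L is not regular.

0^{q(1+k)}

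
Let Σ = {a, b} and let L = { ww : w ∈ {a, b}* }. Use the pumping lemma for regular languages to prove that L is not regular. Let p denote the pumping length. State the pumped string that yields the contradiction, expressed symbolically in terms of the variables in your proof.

a^{p+k} b^p a^p b^p

Assume L is regular; let p be its pumping constant.
Take w = a^p b^p a^p b^p = uu where u = a^pb^p; then w ∈ L and |w| = 4p ≥ p.
Write w = xyz as guaranteed by the lemma, with |xy| ≤ p and |y| > 0.
The first p characters of w are a's, so xy (and hence y) consists only of a's. Write y = a^k, 1 ≤ k ≤ p.
Pump with i = 2: xy^2z = a^{p+k} b^p a^p b^p, of length 4p+k. Suppose this equals vv. The string starts with a and ends with b, so v does too; thus the boundary between the two copies of v is a b→a transition. There is exactly one such transition, at position 2p+k, so |v| = 2p+k and |vv| = 4p+2k ≠ 4p+k since k ≥ 1. So xy^2z ∉ L.
Contradiction. Therefore L is not regular.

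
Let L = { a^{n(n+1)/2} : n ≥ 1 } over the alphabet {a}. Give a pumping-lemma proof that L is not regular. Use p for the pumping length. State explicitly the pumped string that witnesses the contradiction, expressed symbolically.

a^{p(p+1)/2+k}

Suppose for contradiction that L is regular, and let p be the pumping length.
Take w = a^{p(p+1)/2} ∈ L with |w| = p(p+1)/2 ≥ p.
The pumping lemma gives a decomposition w = xyz where |xy| ≤ p and |y| ≥ 1.
Then y = a^k for some k with 1 ≤ k ≤ p.
Pump with i = 2: xy^2z = a^{p(p+1)/2+k}. Since 1 ≤ k ≤ p, p(p+1)/2 < p(p+1)/2+k ≤ p(p+1)/2+p < (p+1)(p+2)/2, so p(p+1)/2+k is strictly between consecutive triangular numbers. So xy^2z ∉ L.
This is a contradiction; hence L is not regular.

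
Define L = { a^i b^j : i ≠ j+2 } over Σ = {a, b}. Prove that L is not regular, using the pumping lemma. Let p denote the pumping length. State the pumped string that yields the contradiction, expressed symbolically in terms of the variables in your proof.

a^{p+p!} b^{p+p!-2}

Assume L is regular. Let p be the pumping length given by the pumping lemma.
Choose w = a^p b^{p+p!-2}. Since p ≠ (p+p!-2)+2 = p+p!, w ∈ L; and |w| ≥ p.
By the pumping lemma, w = xyz with |xy| ≤ p and |y| > 0.
Because |xy| ≤ p and w begins with p copies of a, we have y = a^k with 1 ≤ k ≤ p.
Since 1 ≤ k ≤ p, k divides p!; set t = 1 + p!/k. Then xy^t z has p + (p!/k)·k = p + p! copies of a. Now the a-count is p+p! and (b-count)+2 = (p+p!-2)+2 = p+p!, so i ≠ j+2 fails. So xy^t z = a^{p+p!} b^{p+p!-2} ∉ L.
This contradicts the pumping lemma, so L is not regular.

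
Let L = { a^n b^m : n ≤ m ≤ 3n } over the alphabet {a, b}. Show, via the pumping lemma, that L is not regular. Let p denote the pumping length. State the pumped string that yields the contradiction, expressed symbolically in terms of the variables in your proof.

a^{p+k} b^p

Assume L is regular; let p be its pumping constant.
Take w = a^p b^p ∈ L (since p ≤ p ≤ 3p), with |w| = 2p ≥ p.
The pumping lemma gives a decomposition w = xyz where |xy| ≤ p and |y| ≥ 1.
Because |xy| ≤ p and w begins with p copies of a, we have y = a^k with 1 ≤ k ≤ p.
Pump with i = 2: xy^2z = a^{p+k} b^p. Now n = p+k > p = m, so the condition n ≤ m fails. Thus xy^2z ∉ L.
This is a contradiction; hence L is not regular.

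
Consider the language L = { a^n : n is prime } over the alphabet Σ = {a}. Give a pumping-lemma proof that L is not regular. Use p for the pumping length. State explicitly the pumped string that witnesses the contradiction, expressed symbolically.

Assume L is regular; let p be its pumping constant.
Let q be a prime with q ≥ p+2 (infinitely many primes exist), and take w = a^q ∈ L with |w| = q ≥ p.
By the pumping lemma, w = xyz with |xy| ≤ p and |y| ≥ 1.
Then y = a^k for some k with 1 ≤ k ≤ p.
Since 1 ≤ k ≤ p, |xz| = q-k. Pump with i = q+1: |xy^{q+1}z| = (q-k)+(q+1)k = q+qk = q(1+k), which is composite (both factors ≥ 2). So xy^{q+1}z = a^{q(1+k)} ∉ L.
This is a contradiction; hence L is not regular.

a^{q(1+k)}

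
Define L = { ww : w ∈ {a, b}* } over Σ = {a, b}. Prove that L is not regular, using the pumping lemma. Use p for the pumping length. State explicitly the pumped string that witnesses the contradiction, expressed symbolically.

Toward a contradiction, assume L is regular with pumping length p.
Take w = a^p b^p a^p b^p = uu where u = a^pb^p; then w ∈ L and |w| = 4p ≥ p.
By the pumping lemma, w = xyz with |xy| ≤ p and |y| ≥ 1.
The first p characters of w are a's, so xy (and hence y) consists only of a's. Write y = a^k, 1 ≤ k ≤ p.
Pump with i = 2: xy^2z = a^{p+k} b^p a^p b^p, of length 4p+k. Suppose this equals vv. The string starts with a and ends with b, so v does too; thus the boundary between the two copies of v is a b→a transition. There is exactly one such transition, at position 2p+k, so |v| = 2p+k and |vv| = 4p+2k ≠ 4p+k since k ≥ 1. So xy^2z ∉ L.
Contradiction. Therefore L is not regular.

a^{p+k} b^p a^p b^p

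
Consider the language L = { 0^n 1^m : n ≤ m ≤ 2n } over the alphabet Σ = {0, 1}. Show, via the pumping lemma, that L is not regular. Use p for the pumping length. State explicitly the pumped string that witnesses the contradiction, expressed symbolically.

0^{p+k} 1^p

Toward a contradiction, assume L is regular with pumping length p.
Take w = 0^p 1^p ∈ L (since p ≤ p ≤ 2p), with |w| = 2p ≥ p.
Write w = xyz as guaranteed by the lemma, with |xy| ≤ p and y is nonempty.
Because |xy| ≤ p and w begins with p copies of 0, we have y = 0^k with 1 ≤ k ≤ p.
Pump with i = 2: xy^2z = 0^{p+k} 1^p. Now n = p+k > p = m, so the condition n ≤ m fails. Thus xy^2z ∉ L.
Contradiction. Therefore L is not regular.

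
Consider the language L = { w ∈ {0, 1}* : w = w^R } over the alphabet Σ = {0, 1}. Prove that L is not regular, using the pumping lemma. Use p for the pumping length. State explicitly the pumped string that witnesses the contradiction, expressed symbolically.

0^{p+k} 1 0^p

Suppose for contradiction that L is regular, and let p be the pumping length.
Take w = 0^p 1 0^p, a palindrome of length 2p+1 ≥ p.
The pumping lemma gives a decomposition w = xyz where |xy| ≤ p and y is nonempty.
Because |xy| ≤ p and w begins with p copies of 0, we have y = 0^k with 1 ≤ k ≤ p.
Pump with i = 2: xy^2z = 0^{p+k} 1 0^p. Its reverse is 0^p 1 0^{p+k}, which differs from xy^2z since k ≥ 1. So xy^2z is not a palindrome and xy^2z ∉ L.
This contradicts the pumping lemma, so L is not regular.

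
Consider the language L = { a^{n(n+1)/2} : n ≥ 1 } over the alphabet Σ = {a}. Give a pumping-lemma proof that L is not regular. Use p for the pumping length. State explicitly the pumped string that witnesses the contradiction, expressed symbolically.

Assume L is regular; let p be its pumping constant.
Take w = a^{p(p+1)/2} ∈ L with |w| = p(p+1)/2 ≥ p.
The pumping lemma gives a decomposition w = xyz where |xy| ≤ p and |y| ≥ 1.
Then y = a^k for some k with 1 ≤ k ≤ p.
Pump with i = 2: xy^2z = a^{p(p+1)/2+k}. Since 1 ≤ k ≤ p, p(p+1)/2 < p(p+1)/2+k ≤ p(p+1)/2+p < (p+1)(p+2)/2, so p(p+1)/2+k is strictly between consecutive triangular numbers. So xy^2z ∉ L.
This is a contradiction; hence L is not regular.

a^{p(p+1)/2+k}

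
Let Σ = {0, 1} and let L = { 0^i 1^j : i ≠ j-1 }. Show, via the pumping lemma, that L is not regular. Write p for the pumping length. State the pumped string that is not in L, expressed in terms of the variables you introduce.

0^{p+p!} 1^{p+p!+1}

Suppose for contradiction that L is regular, and let p be the pumping length.
Choose w = 0^p 1^{p+p!+1}. Since p ≠ (p+p!+1)-1 = p+p!, w ∈ L; and |w| ≥ p.
The pumping lemma gives a decomposition w = xyz where |xy| ≤ p and |y| > 0.
Because |xy| ≤ p and w begins with p copies of 0, we have y = 0^k with 1 ≤ k ≤ p.
Since 1 ≤ k ≤ p, k divides p!; set t = 1 + p!/k. Then xy^t z has p + (p!/k)·k = p + p! copies of 0. Now the 0-count is p+p! and (1-count)-1 = (p+p!+1)-1 = p+p!, so i ≠ j-1 fails. So xy^t z = 0^{p+p!} 1^{p+p!+1} ∉ L.
This contradicts the pumping lemma, so L is not regular.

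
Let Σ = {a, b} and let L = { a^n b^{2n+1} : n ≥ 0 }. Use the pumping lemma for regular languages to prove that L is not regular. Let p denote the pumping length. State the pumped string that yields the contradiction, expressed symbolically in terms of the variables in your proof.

Assume L is regular; let p be its pumping constant.
Let w = a^p b^{2p+1} ∈ L; note |w| = 3p+1 ≥ p.
Write w = xyz as guaranteed by the lemma, with |xy| ≤ p and |y| > 0.
The first p characters of w are a's, so xy (and hence y) consists only of a's. Write y = a^k, 1 ≤ k ≤ p.
Pump with i = 2: xy^2z = a^{p+k} b^{2p+1}. For this to lie in L we would need 2p+1 = 2(p+k)+1, which forces k = 0. But k ≥ 1, so xy^2z ∉ L.
This contradicts the pumping lemma, so L is not regular.

a^{p+k} b^{2p+1}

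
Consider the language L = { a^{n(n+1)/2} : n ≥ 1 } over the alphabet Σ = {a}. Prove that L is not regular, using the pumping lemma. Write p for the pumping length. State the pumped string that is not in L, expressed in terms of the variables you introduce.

Assume L is regular; let p be its pumping constant.
Take w = a^{p(p+1)/2} ∈ L with |w| = p(p+1)/2 ≥ p.
Write w = xyz as guaranteed by the lemma, with |xy| ≤ p and y is nonempty.
Then y = a^k for some k with 1 ≤ k ≤ p.
Pump with i = 2: xy^2z = a^{p(p+1)/2+k}. Since 1 ≤ k ≤ p, p(p+1)/2 < p(p+1)/2+k ≤ p(p+1)/2+p < (p+1)(p+2)/2, so p(p+1)/2+k is strictly between consecutive triangular numbers. So xy^2z ∉ L.
Contradiction. Therefore L is not regular.

a^{p(p+1)/2+k}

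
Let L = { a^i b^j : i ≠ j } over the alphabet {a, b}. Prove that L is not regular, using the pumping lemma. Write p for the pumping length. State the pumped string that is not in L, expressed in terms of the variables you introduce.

a^{p+p!} b^{p+p!}

Assume L is regular. Let p be the pumping length given by the pumping lemma.
Choose w = a^p b^{p+p!}. Since p ≠ p+p!, w ∈ L; and |w| ≥ p.
The pumping lemma gives a decomposition w = xyz where |xy| ≤ p and |y| ≥ 1.
The first p characters of w are a's, so xy (and hence y) consists only of a's. Write y = a^k, 1 ≤ k ≤ p.
Since 1 ≤ k ≤ p, k divides p!; set t = 1 + p!/k. Then xy^t z has p + (p!/k)·k = p + p! copies of a. Now the a-count equals the b-count, so i ≠ j fails. So xy^t z = a^{p+p!} b^{p+p!} ∉ L.
Contradiction. Therefore L is not regular.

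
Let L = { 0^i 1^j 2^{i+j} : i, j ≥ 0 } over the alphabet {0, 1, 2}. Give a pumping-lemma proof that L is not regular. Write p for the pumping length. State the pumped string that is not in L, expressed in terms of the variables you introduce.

Assume L is regular. Let p be the pumping length given by the pumping lemma.
Take w = 0^p 1^p 2^{2p} ∈ L (with i=j=p, i+j=2p), |w| = 4p ≥ p.
By the pumping lemma, w = xyz with |xy| ≤ p and y is nonempty.
Since the first p symbols of w are all 0's and |xy| ≤ p, y lies entirely in the leading 0-block: y = 0^k for some k with 1 ≤ k ≤ p.
Consider xy^2z = 0^{p+k} 1^p 2^{2p}. Now the 0- and 1-counts sum to 2p+k, but the 2-count is 2p ≠ 2p+k. So xy^2z ∉ L.
This is a contradiction; hence L is not regular.

0^{p+k} 1^p 2^{2p}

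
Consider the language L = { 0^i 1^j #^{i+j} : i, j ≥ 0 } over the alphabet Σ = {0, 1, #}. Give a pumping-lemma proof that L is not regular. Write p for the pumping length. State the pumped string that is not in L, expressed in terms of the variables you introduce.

Assume L is regular; let p be its pumping constant.
Take w = 0^p 1^p #^{2p} ∈ L (with i=j=p, i+j=2p), |w| = 4p ≥ p.
Write w = xyz as guaranteed by the lemma, with |xy| ≤ p and |y| ≥ 1.
Since the first p symbols of w are all 0's and |xy| ≤ p, y lies entirely in the leading 0-block: y = 0^k for some k with 1 ≤ k ≤ p.
Consider xy^2z = 0^{p+k} 1^p #^{2p}. Now the 0- and 1-counts sum to 2p+k, but the #-count is 2p ≠ 2p+k. So xy^2z ∉ L.
This is a contradiction; hence L is not regular.

0^{p+k} 1^p #^{2p}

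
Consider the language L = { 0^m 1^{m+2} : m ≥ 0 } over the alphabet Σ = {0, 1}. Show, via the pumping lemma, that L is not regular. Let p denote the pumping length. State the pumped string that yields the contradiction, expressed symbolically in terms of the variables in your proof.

Suppose for contradiction that L is regular, and let p be the pumping length.
Take w = 0^p 1^{p+2}. Then w ∈ L and |w| = 2p+2 ≥ p.
The pumping lemma gives a decomposition w = xyz where |xy| ≤ p and y is nonempty.
The first p characters of w are 0's, so xy (and hence y) consists only of 0's. Write y = 0^k, 1 ≤ k ≤ p.
Pump with i = 2: xy^2z = 0^{p+k} 1^{p+2}. For this to lie in L we would need p+2 = (p+k)+2, which forces k = 0. But k ≥ 1, so xy^2z ∉ L.
This contradicts the pumping lemma, so L is not regular.

0^{p+k} 1^{p+2}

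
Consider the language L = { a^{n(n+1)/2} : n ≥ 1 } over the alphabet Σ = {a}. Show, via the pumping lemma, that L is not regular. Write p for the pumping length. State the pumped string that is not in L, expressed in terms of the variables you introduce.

Suppose for contradiction that L is regular, and let p be the pumping length.
Take w = a^{p(p+1)/2} ∈ L with |w| = p(p+1)/2 ≥ p.
The pumping lemma gives a decomposition w = xyz where |xy| ≤ p and y is nonempty.
Then y = a^k for some k with 1 ≤ k ≤ p.
Pump with i = 2: xy^2z = a^{p(p+1)/2+k}. Since 1 ≤ k ≤ p, p(p+1)/2 < p(p+1)/2+k ≤ p(p+1)/2+p < (p+1)(p+2)/2, so p(p+1)/2+k is strictly between consecutive triangular numbers. So xy^2z ∉ L.
This is a contradiction; hence L is not regular.

a^{p(p+1)/2+k}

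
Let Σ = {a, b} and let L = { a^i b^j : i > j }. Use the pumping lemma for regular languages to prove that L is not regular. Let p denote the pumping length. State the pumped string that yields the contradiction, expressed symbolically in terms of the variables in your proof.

Toward a contradiction, assume L is regular with pumping length p.
Choose w = a^{p+1} b^p ∈ L, with |w| = 2p+1 ≥ p.
By the pumping lemma, w = xyz with |xy| ≤ p and |y| > 0.
Because |xy| ≤ p and w begins with p copies of a, we have y = a^k with 1 ≤ k ≤ p.
Consider xy^0z = xz = a^{p+1-k} b^p. Since k ≥ 1, the a-count p+1-k is at most p, so i > j fails; thus xz ∉ L.
Contradiction. Therefore L is not regular.

a^{p+1-k} b^p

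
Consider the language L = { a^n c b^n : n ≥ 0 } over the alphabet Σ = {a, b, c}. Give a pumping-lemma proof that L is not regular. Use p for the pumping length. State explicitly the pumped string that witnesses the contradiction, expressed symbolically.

Toward a contradiction, assume L is regular with pumping length p.
Take w = a^p c b^p ∈ L with |w| = 2p+1 ≥ p.
The pumping lemma gives a decomposition w = xyz where |xy| ≤ p and y is nonempty.
Because |xy| ≤ p and w begins with p copies of a, we have y = a^k with 1 ≤ k ≤ p.
Pump with i = 2: xy^2z = a^{p+k} c b^p, which would require p+k = p. But k ≥ 1, so xy^2z ∉ L.
This contradicts the pumping lemma, so L is not regular.

a^{p+k} c b^p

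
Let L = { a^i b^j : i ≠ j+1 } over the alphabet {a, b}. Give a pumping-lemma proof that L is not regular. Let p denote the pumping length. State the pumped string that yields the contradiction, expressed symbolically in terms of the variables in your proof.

a^{p+p!} b^{p+p!-1}

Toward a contradiction, assume L is regular with pumping length p.
Choose w = a^p b^{p+p!-1}. Since p ≠ (p+p!-1)+1 = p+p!, w ∈ L; and |w| ≥ p.
By the pumping lemma, w = xyz with |xy| ≤ p and |y| ≥ 1.
Because |xy| ≤ p and w begins with p copies of a, we have y = a^k with 1 ≤ k ≤ p.
Since 1 ≤ k ≤ p, k divides p!; set t = 1 + p!/k. Then xy^t z has p + (p!/k)·k = p + p! copies of a. Now the a-count is p+p! and (b-count)+1 = (p+p!-1)+1 = p+p!, so i ≠ j+1 fails. So xy^t z = a^{p+p!} b^{p+p!-1} ∉ L.
This is a contradiction; hence L is not regular.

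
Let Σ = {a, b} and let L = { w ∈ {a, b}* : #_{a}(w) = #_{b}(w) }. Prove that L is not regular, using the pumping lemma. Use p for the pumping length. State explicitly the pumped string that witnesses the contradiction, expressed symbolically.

Toward a contradiction, assume L is regular with pumping length p.
Choose w = a^p b^p ∈ L with |w| = 2p ≥ p.
By the pumping lemma, w = xyz with |xy| ≤ p and |y| ≥ 1.
Because |xy| ≤ p and w begins with p copies of a, we have y = a^k with 1 ≤ k ≤ p.
Pump with i = 2: xy^2z = a^{p+k} b^p has p+k occurrences of a but only p of b. Since k ≥ 1 the counts differ, so xy^2z ∉ L.
This contradicts the pumping lemma, so L is not regular.

a^{p+k} b^p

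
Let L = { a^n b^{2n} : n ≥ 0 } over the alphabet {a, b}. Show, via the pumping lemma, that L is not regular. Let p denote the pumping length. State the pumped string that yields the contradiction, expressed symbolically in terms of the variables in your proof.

a^{p+k} b^{2p}

Suppose for contradiction that L is regular, and let p be the pumping length.
Choose w = a^p b^{2p}, which is in L with |w| = 3p ≥ p.
The pumping lemma gives a decomposition w = xyz where |xy| ≤ p and |y| > 0.
Because |xy| ≤ p and w begins with p copies of a, we have y = a^k with 1 ≤ k ≤ p.
Pump with i = 2: xy^2z = a^{p+k} b^{2p}. For this to lie in L we would need 2p = 2(p+k), which forces k = 0. But k ≥ 1, so xy^2z ∉ L.
This contradicts the pumping lemma, so L is not regular.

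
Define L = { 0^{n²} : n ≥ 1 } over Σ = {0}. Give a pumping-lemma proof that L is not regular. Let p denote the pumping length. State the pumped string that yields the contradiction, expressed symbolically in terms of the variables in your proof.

0^{p²+k}

Assume L is regular. Let p be the pumping length given by the pumping lemma.
Take w = 0^{p²} ∈ L with |w| = p² ≥ p.
The pumping lemma gives a decomposition w = xyz where |xy| ≤ p and |y| ≥ 1.
Then y = 0^k for some k with 1 ≤ k ≤ p.
Pump with i = 2: xy^2z = 0^{p²+k}. Since 1 ≤ k ≤ p, p² < p²+k ≤ p²+p < (p+1)², so p²+k lies strictly between consecutive squares and is not a perfect square. So xy^2z ∉ L.
Contradiction. Therefore L is not regular.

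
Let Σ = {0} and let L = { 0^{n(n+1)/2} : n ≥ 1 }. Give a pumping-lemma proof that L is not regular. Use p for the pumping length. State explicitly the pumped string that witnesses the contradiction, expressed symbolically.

Toward a contradiction, assume L is regular with pumping length p.
Take w = 0^{p(p+1)/2} ∈ L with |w| = p(p+1)/2 ≥ p.
By the pumping lemma, w = xyz with |xy| ≤ p and |y| > 0.
Then y = 0^k for some k with 1 ≤ k ≤ p.
Pump with i = 2: xy^2z = 0^{p(p+1)/2+k}. Since 1 ≤ k ≤ p, p(p+1)/2 < p(p+1)/2+k ≤ p(p+1)/2+p < (p+1)(p+2)/2, so p(p+1)/2+k is strictly between consecutive triangular numbers. So xy^2z ∉ L.
This is a contradiction; hence L is not regular.

0^{p(p+1)/2+k}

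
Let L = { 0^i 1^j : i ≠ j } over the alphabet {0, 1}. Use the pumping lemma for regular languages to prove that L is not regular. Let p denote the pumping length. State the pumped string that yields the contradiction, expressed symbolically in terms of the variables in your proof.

0^{p+p!} 1^{p+p!}

Suppose for contradiction that L is regular, and let p be the pumping length.
Choose w = 0^p 1^{p+p!}. Since p ≠ p+p!, w ∈ L; and |w| ≥ p.
The pumping lemma gives a decomposition w = xyz where |xy| ≤ p and |y| ≥ 1.
Because |xy| ≤ p and w begins with p copies of 0, we have y = 0^k with 1 ≤ k ≤ p.
Since 1 ≤ k ≤ p, k divides p!; set t = 1 + p!/k. Then xy^t z has p + (p!/k)·k = p + p! copies of 0. Now the 0-count equals the 1-count, so i ≠ j fails. So xy^t z = 0^{p+p!} 1^{p+p!} ∉ L.
Contradiction. Therefore L is not regular.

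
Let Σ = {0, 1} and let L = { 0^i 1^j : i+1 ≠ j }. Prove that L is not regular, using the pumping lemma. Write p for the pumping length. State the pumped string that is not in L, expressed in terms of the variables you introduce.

Assume L is regular; let p be its pumping constant.
Choose w = 0^p 1^{p+p!+1}. Since p ≠ (p+p!+1)-1 = p+p!, w ∈ L; and |w| ≥ p.
By the pumping lemma, w = xyz with |xy| ≤ p and |y| ≥ 1.
The first p characters of w are 0's, so xy (and hence y) consists only of 0's. Write y = 0^k, 1 ≤ k ≤ p.
Since 1 ≤ k ≤ p, k divides p!; set t = 1 + p!/k. Then xy^t z has p + (p!/k)·k = p + p! copies of 0. Now the 0-count is p+p! and (1-count)-1 = (p+p!+1)-1 = p+p!, so i+1 ≠ j fails. So xy^t z = 0^{p+p!} 1^{p+p!+1} ∉ L.
Contradiction. Therefore L is not regular.

0^{p+p!} 1^{p+p!+1}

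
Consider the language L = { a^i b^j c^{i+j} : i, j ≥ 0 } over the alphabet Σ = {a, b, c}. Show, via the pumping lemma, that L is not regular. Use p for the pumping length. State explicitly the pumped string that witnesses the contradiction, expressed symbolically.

a^{p+k} b^p c^{2p}

Suppose for contradiction that L is regular, and let p be the pumping length.
Take w = a^p b^p c^{2p} ∈ L (with i=j=p, i+j=2p), |w| = 4p ≥ p.
The pumping lemma gives a decomposition w = xyz where |xy| ≤ p and |y| > 0.
Because |xy| ≤ p and w begins with p copies of a, we have y = a^k with 1 ≤ k ≤ p.
Consider xy^2z = a^{p+k} b^p c^{2p}. Now the a- and b-counts sum to 2p+k, but the c-count is 2p ≠ 2p+k. So xy^2z ∉ L.
This is a contradiction; hence L is not regular.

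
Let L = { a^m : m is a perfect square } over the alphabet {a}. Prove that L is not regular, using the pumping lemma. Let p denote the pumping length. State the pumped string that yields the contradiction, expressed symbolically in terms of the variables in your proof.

Assume L is regular; let p be its pumping constant.
Take w = a^{p²} ∈ L with |w| = p² ≥ p.
By the pumping lemma, w = xyz with |xy| ≤ p and |y| > 0.
Then y = a^k for some k with 1 ≤ k ≤ p.
Pump with i = 2: xy^2z = a^{p²+k}. Since 1 ≤ k ≤ p, p² < p²+k ≤ p²+p < (p+1)², so p²+k lies strictly between consecutive squares and is not a perfect square. So xy^2z ∉ L.
This contradicts the pumping lemma, so L is not regular.

a^{p²+k}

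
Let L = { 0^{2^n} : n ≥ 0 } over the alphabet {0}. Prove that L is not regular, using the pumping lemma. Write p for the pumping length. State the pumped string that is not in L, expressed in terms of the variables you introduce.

Assume L is regular. Let p be the pumping length given by the pumping lemma.
Take w = 0^{2^p} ∈ L with |w| = 2^p ≥ p.
Write w = xyz as guaranteed by the lemma, with |xy| ≤ p and |y| ≥ 1.
Then y = 0^k for some k with 1 ≤ k ≤ p.
Pump with i = 2: xy^2z = 0^{2^p+k}. Since 1 ≤ k ≤ p < 2^p, we have 2^p < 2^p+k < 2^{p+1}, so 2^p+k is not a power of 2. So xy^2z ∉ L.
This contradicts the pumping lemma, so L is not regular.

0^{2^p+k}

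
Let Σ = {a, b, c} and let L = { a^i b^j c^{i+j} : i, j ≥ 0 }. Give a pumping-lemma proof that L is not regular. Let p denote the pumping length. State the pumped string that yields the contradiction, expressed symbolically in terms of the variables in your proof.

a^{p+k} b^p c^{2p}

Suppose for contradiction that L is regular, and let p be the pumping length.
Take w = a^p b^p c^{2p} ∈ L (with i=j=p, i+j=2p), |w| = 4p ≥ p.
The pumping lemma gives a decomposition w = xyz where |xy| ≤ p and |y| ≥ 1.
Because |xy| ≤ p and w begins with p copies of a, we have y = a^k with 1 ≤ k ≤ p.
Consider xy^2z = a^{p+k} b^p c^{2p}. Now the a- and b-counts sum to 2p+k, but the c-count is 2p ≠ 2p+k. So xy^2z ∉ L.
Contradiction. Therefore L is not regular.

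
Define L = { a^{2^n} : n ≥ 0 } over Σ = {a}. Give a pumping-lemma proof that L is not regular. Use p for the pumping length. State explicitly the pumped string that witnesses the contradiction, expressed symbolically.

a^{2^p+k}

Assume L is regular. Let p be the pumping length given by the pumping lemma.
Take w = a^{2^p} ∈ L with |w| = 2^p ≥ p.
By the pumping lemma, w = xyz with |xy| ≤ p and |y| > 0.
Then y = a^k for some k with 1 ≤ k ≤ p.
Pump with i = 2: xy^2z = a^{2^p+k}. Since 1 ≤ k ≤ p < 2^p, we have 2^p < 2^p+k < 2^{p+1}, so 2^p+k is not a power of 2. So xy^2z ∉ L.
Contradiction. Therefore L is not regular.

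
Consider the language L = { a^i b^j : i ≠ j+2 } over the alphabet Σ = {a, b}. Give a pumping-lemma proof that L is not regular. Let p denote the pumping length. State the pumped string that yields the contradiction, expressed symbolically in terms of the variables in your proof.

a^{p+p!} b^{p+p!-2}

Assume L is regular. Let p be the pumping length given by the pumping lemma.
Choose w = a^p b^{p+p!-2}. Since p ≠ (p+p!-2)+2 = p+p!, w ∈ L; and |w| ≥ p.
Write w = xyz as guaranteed by the lemma, with |xy| ≤ p and |y| > 0.
The first p characters of w are a's, so xy (and hence y) consists only of a's. Write y = a^k, 1 ≤ k ≤ p.
Since 1 ≤ k ≤ p, k divides p!; set t = 1 + p!/k. Then xy^t z has p + (p!/k)·k = p + p! copies of a. Now the a-count is p+p! and (b-count)+2 = (p+p!-2)+2 = p+p!, so i ≠ j+2 fails. So xy^t z = a^{p+p!} b^{p+p!-2} ∉ L.
Contradiction. Therefore L is not regular.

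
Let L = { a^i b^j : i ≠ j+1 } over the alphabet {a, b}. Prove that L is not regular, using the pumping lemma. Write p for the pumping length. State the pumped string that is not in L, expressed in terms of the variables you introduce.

Assume L is regular; let p be its pumping constant.
Choose w = a^p b^{p+p!-1}. Since p ≠ (p+p!-1)+1 = p+p!, w ∈ L; and |w| ≥ p.
The pumping lemma gives a decomposition w = xyz where |xy| ≤ p and |y| ≥ 1.
The first p characters of w are a's, so xy (and hence y) consists only of a's. Write y = a^k, 1 ≤ k ≤ p.
Since 1 ≤ k ≤ p, k divides p!; set t = 1 + p!/k. Then xy^t z has p + (p!/k)·k = p + p! copies of a. Now the a-count is p+p! and (b-count)+1 = (p+p!-1)+1 = p+p!, so i ≠ j+1 fails. So xy^t z = a^{p+p!} b^{p+p!-1} ∉ L.
This contradicts the pumping lemma, so L is not regular.

a^{p+p!} b^{p+p!-1}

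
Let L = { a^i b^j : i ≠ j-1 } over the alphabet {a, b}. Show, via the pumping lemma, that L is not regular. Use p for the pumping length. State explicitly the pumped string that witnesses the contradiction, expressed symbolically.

Assume L is regular. Let p be the pumping length given by the pumping lemma.
Choose w = a^p b^{p+p!+1}. Since p ≠ (p+p!+1)-1 = p+p!, w ∈ L; and |w| ≥ p.
Write w = xyz as guaranteed by the lemma, with |xy| ≤ p and |y| ≥ 1.
The first p characters of w are a's, so xy (and hence y) consists only of a's. Write y = a^k, 1 ≤ k ≤ p.
Since 1 ≤ k ≤ p, k divides p!; set t = 1 + p!/k. Then xy^t z has p + (p!/k)·k = p + p! copies of a. Now the a-count is p+p! and (b-count)-1 = (p+p!+1)-1 = p+p!, so i ≠ j-1 fails. So xy^t z = a^{p+p!} b^{p+p!+1} ∉ L.
This contradicts the pumping lemma, so L is not regular.

a^{p+p!} b^{p+p!+1}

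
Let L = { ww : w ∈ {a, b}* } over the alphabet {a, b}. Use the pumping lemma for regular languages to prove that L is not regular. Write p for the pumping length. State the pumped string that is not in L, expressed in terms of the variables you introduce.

a^{p+k} b^p a^p b^p

Assume L is regular; let p be its pumping constant.
Take w = a^p b^p a^p b^p = uu where u = a^pb^p; then w ∈ L and |w| = 4p ≥ p.
The pumping lemma gives a decomposition w = xyz where |xy| ≤ p and |y| > 0.
Because |xy| ≤ p and w begins with p copies of a, we have y = a^k with 1 ≤ k ≤ p.
Pump with i = 2: xy^2z = a^{p+k} b^p a^p b^p, of length 4p+k. Suppose this equals vv. The string starts with a and ends with b, so v does too; thus the boundary between the two copies of v is a b→a transition. There is exactly one such transition, at position 2p+k, so |v| = 2p+k and |vv| = 4p+2k ≠ 4p+k since k ≥ 1. So xy^2z ∉ L.
This contradicts the pumping lemma, so L is not regular.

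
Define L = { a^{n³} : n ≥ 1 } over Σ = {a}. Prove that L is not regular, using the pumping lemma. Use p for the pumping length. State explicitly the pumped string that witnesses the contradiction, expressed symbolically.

Toward a contradiction, assume L is regular with pumping length p.
Take w = a^{p³} ∈ L with |w| = p³ ≥ p.
The pumping lemma gives a decomposition w = xyz where |xy| ≤ p and |y| > 0.
Then y = a^k for some k with 1 ≤ k ≤ p.
Pump with i = 2: xy^2z = a^{p³+k}. Since 1 ≤ k ≤ p, p³ < p³+k ≤ p³+p < p³+3p²+3p+1 = (p+1)³, so p³+k is not a perfect cube. So xy^2z ∉ L.
This is a contradiction; hence L is not regular.

a^{p³+k}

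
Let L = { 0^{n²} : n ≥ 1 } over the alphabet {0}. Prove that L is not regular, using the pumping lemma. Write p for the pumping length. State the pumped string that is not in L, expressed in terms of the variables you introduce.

0^{p²+k}

Assume L is regular; let p be its pumping constant.
Take w = 0^{p²} ∈ L with |w| = p² ≥ p.
The pumping lemma gives a decomposition w = xyz where |xy| ≤ p and |y| > 0.
Then y = 0^k for some k with 1 ≤ k ≤ p.
Pump with i = 2: xy^2z = 0^{p²+k}. Since 1 ≤ k ≤ p, p² < p²+k ≤ p²+p < (p+1)², so p²+k lies strictly between consecutive squares and is not a perfect square. So xy^2z ∉ L.
This is a contradiction; hence L is not regular.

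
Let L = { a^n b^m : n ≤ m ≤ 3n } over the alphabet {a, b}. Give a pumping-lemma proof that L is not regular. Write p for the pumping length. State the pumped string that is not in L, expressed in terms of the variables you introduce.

Assume L is regular; let p be its pumping constant.
Take w = a^p b^p ∈ L (since p ≤ p ≤ 3p), with |w| = 2p ≥ p.
By the pumping lemma, w = xyz with |xy| ≤ p and |y| ≥ 1.
Because |xy| ≤ p and w begins with p copies of a, we have y = a^k with 1 ≤ k ≤ p.
Pump with i = 2: xy^2z = a^{p+k} b^p. Now n = p+k > p = m, so the condition n ≤ m fails. Thus xy^2z ∉ L.
This contradicts the pumping lemma, so L is not regular.

a^{p+k} b^p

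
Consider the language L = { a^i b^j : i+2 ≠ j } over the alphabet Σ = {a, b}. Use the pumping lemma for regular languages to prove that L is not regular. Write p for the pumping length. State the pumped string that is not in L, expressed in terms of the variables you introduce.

a^{p+p!} b^{p+p!+2}

Suppose for contradiction that L is regular, and let p be the pumping length.
Choose w = a^p b^{p+p!+2}. Since p ≠ (p+p!+2)-2 = p+p!, w ∈ L; and |w| ≥ p.
The pumping lemma gives a decomposition w = xyz where |xy| ≤ p and y is nonempty.
The first p characters of w are a's, so xy (and hence y) consists only of a's. Write y = a^k, 1 ≤ k ≤ p.
Since 1 ≤ k ≤ p, k divides p!; set t = 1 + p!/k. Then xy^t z has p + (p!/k)·k = p + p! copies of a. Now the a-count is p+p! and (b-count)-2 = (p+p!+2)-2 = p+p!, so i+2 ≠ j fails. So xy^t z = a^{p+p!} b^{p+p!+2} ∉ L.
Contradiction. Therefore L is not regular.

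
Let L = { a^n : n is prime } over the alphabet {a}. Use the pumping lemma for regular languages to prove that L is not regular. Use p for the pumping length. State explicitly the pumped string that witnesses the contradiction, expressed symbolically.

Suppose for contradiction that L is regular, and let p be the pumping length.
Let q be a prime with q ≥ p+2 (infinitely many primes exist), and take w = a^q ∈ L with |w| = q ≥ p.
The pumping lemma gives a decomposition w = xyz where |xy| ≤ p and |y| > 0.
Then y = a^k for some k with 1 ≤ k ≤ p.
Since 1 ≤ k ≤ p, |xz| = q-k. Pump with i = q+1: |xy^{q+1}z| = (q-k)+(q+1)k = q+qk = q(1+k), which is composite (both factors ≥ 2). So xy^{q+1}z = a^{q(1+k)} ∉ L.
Contradiction. Therefore L is not regular.

a^{q(1+k)}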